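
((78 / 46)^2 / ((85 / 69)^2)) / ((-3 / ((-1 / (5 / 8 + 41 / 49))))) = 596232 / 1379975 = 0.43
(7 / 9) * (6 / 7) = 2 / 3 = 0.67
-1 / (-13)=1 / 13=0.08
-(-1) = 1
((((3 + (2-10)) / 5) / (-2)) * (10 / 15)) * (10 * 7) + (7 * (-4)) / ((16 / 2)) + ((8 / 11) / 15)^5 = 19.83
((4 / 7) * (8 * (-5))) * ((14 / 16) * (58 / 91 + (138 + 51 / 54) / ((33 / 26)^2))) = -1549884320 / 891891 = -1737.75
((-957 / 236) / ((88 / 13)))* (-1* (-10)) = -5655 / 944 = -5.99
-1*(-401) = 401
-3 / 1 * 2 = -6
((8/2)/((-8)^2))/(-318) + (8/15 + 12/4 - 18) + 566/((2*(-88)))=-1649449/93280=-17.68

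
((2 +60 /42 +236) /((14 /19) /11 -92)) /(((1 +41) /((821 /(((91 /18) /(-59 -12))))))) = 30627606966 /42837613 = 714.97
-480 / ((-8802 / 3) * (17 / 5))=400 / 8313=0.05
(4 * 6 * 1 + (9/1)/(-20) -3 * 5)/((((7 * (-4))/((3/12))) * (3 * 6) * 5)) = -19/22400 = -0.00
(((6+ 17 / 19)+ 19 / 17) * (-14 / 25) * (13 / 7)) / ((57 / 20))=-269152 / 92055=-2.92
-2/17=-0.12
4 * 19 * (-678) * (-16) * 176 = 145102848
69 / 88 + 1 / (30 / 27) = 741 / 440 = 1.68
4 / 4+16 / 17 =1.94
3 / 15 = 1 / 5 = 0.20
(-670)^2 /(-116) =-3869.83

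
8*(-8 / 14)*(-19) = 608 / 7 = 86.86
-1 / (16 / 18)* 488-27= -576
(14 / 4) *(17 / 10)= 119 / 20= 5.95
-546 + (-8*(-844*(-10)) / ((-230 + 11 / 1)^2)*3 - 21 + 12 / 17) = -570.52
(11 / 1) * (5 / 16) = 3.44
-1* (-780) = 780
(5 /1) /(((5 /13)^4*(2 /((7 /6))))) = 199927 /1500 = 133.28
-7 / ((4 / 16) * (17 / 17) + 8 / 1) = -28 / 33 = -0.85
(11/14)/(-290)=-11/4060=-0.00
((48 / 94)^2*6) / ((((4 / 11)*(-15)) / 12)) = -38016 / 11045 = -3.44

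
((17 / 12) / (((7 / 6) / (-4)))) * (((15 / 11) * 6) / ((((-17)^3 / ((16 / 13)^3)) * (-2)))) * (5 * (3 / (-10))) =552960 / 48889841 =0.01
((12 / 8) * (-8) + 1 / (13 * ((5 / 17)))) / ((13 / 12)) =-9156 / 845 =-10.84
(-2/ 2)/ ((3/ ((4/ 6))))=-2/ 9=-0.22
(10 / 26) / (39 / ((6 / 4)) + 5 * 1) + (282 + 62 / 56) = 3194721 / 11284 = 283.12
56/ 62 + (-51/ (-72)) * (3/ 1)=751/ 248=3.03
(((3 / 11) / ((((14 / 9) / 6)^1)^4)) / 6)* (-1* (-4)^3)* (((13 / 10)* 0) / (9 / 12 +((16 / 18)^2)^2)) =0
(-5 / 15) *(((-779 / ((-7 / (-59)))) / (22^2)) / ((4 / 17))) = 781337 / 40656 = 19.22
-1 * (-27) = 27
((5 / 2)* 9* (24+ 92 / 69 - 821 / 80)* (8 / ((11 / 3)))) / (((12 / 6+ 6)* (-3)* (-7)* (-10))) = -10851 / 24640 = -0.44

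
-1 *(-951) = 951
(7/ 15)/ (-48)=-7/ 720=-0.01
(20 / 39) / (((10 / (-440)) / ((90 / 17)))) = -119.46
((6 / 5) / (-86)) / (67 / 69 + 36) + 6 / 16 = 1643739 / 4387720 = 0.37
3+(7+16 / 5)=66 / 5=13.20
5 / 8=0.62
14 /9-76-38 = -1012 /9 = -112.44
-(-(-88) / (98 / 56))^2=-2528.65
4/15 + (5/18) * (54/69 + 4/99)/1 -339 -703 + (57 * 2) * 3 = -71674751/102465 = -699.50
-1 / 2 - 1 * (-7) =13 / 2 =6.50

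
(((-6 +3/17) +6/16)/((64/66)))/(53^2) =-24453/12224768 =-0.00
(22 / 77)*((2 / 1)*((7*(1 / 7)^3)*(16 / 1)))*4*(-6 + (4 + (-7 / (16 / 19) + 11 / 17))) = -42064 / 5831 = -7.21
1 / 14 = 0.07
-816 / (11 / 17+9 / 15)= -34680 / 53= -654.34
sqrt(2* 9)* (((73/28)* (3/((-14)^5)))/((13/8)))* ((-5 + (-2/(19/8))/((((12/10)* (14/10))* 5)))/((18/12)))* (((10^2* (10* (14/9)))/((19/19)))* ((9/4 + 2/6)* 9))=575650625* sqrt(2)/174355818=4.67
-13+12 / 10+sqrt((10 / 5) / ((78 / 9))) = -59 / 5+sqrt(39) / 13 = -11.32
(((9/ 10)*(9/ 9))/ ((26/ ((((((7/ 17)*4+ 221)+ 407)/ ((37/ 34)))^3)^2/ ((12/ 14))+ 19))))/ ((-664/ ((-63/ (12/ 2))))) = 21225853886572330736054707071/ 885894014499520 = 23959811827562.39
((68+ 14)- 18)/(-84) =-16/21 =-0.76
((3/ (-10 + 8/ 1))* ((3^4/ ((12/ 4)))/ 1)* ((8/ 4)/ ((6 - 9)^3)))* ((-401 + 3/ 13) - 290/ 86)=-677745/ 559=-1212.42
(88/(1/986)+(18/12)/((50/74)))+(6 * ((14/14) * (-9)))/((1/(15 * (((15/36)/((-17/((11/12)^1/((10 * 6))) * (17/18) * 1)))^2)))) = 92763334835011/1069068800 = 86770.22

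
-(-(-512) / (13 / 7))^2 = -12845056 / 169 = -76006.25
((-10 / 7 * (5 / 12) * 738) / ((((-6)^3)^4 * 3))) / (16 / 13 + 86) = -13325 / 17279298183168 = -0.00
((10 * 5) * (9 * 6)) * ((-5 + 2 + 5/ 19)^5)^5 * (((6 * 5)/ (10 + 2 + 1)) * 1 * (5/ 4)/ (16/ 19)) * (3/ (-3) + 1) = 0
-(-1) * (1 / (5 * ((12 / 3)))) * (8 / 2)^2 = 4 / 5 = 0.80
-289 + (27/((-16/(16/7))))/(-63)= -14158/49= -288.94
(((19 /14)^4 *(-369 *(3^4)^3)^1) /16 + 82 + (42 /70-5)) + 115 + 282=-127779408546357 /3073280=-41577535.58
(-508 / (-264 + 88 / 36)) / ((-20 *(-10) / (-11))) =-0.11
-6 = -6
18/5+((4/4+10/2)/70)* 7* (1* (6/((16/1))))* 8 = 27/5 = 5.40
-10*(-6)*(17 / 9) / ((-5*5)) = -68 / 15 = -4.53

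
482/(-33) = -14.61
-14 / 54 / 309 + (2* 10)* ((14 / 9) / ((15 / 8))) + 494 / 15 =2065939 / 41715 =49.53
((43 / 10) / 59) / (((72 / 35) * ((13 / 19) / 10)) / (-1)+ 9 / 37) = 1058015 / 1487862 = 0.71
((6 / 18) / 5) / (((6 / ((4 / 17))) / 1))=0.00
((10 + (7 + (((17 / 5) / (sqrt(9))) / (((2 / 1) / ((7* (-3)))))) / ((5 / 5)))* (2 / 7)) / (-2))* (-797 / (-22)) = -34271 / 220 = -155.78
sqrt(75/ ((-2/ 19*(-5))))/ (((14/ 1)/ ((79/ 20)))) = 79*sqrt(570)/ 560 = 3.37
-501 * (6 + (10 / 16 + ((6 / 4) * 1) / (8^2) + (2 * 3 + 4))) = -1067631 / 128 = -8340.87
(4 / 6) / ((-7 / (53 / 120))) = -53 / 1260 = -0.04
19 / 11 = 1.73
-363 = -363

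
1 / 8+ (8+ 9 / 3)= 89 / 8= 11.12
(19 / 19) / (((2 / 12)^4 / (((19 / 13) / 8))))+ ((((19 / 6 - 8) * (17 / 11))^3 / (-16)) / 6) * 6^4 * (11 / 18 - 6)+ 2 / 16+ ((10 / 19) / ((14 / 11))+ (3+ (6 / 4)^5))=-2491449802967 / 82846764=-30072.99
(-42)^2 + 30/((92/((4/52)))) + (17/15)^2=237522397/134550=1765.31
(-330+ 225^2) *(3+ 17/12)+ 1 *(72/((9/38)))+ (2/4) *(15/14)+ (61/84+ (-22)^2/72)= 56056955/252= 222448.23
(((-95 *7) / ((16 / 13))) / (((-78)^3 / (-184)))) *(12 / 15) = -3059 / 18252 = -0.17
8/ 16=1/ 2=0.50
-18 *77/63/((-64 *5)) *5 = 11/32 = 0.34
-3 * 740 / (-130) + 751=9985 / 13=768.08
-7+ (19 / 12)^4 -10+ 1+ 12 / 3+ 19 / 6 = -52847 / 20736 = -2.55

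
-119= -119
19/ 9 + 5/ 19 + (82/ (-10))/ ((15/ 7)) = -6209/ 4275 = -1.45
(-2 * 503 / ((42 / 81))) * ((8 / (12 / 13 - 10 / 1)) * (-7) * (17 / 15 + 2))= -11063988 / 295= -37505.04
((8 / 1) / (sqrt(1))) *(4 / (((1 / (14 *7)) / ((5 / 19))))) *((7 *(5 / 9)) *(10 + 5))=2744000 / 57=48140.35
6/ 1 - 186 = -180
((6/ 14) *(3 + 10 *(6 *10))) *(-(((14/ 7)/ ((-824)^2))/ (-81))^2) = -67/ 196043825746944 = -0.00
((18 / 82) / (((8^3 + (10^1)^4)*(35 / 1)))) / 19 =1 / 31845520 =0.00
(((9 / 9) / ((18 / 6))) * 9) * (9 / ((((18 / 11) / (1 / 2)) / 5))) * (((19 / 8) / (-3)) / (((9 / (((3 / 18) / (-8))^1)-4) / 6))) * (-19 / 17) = -59565 / 118592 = -0.50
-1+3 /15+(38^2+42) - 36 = 7246 /5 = 1449.20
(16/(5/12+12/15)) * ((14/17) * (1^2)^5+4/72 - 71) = -3433120/3723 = -922.14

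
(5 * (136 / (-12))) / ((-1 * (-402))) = -0.14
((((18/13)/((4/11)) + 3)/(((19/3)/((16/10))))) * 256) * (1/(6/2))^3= 60416/3705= 16.31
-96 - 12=-108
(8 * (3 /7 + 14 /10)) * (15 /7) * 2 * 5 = 15360 /49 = 313.47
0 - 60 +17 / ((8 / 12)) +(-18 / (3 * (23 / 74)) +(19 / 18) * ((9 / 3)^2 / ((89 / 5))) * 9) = -100305 / 2047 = -49.00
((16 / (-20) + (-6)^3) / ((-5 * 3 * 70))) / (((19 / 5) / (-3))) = -542 / 3325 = -0.16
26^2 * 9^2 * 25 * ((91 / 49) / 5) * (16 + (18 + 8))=21354840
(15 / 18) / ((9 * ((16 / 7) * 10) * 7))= 1 / 1728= 0.00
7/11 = 0.64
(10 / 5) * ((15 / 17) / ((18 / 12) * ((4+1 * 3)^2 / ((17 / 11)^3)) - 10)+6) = 1186104 / 97397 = 12.18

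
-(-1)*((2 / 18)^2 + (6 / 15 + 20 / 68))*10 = 9728 / 1377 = 7.06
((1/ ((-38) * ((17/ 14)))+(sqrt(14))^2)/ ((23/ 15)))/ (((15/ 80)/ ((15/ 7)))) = 774000/ 7429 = 104.19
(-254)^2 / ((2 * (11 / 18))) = 580644 / 11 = 52785.82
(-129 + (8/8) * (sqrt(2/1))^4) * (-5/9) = 69.44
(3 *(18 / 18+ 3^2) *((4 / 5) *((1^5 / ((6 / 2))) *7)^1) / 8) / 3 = 7 / 3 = 2.33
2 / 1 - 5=-3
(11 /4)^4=14641 /256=57.19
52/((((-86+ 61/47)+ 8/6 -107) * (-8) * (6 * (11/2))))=611/590524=0.00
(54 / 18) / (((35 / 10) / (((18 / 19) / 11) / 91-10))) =-1141032 / 133133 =-8.57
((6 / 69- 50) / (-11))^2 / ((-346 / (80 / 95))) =-10543232 / 210397583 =-0.05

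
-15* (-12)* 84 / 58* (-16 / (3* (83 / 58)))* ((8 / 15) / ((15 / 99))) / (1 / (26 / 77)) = -479232 / 415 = -1154.78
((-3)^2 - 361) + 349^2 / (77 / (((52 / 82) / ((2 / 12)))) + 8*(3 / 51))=303685468 / 54917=5529.90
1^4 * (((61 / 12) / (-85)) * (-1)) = 61 / 1020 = 0.06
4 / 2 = 2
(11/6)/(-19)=-0.10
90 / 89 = 1.01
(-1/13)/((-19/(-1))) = -1/247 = -0.00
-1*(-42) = 42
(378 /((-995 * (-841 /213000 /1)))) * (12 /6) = 32205600 /167359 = 192.43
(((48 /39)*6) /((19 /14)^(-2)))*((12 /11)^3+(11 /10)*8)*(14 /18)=194085152 /1816815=106.83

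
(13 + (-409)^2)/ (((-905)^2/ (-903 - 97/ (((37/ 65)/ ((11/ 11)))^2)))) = -275371277408/ 1121245225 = -245.59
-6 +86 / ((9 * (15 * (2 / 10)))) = -76 / 27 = -2.81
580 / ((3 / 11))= 2126.67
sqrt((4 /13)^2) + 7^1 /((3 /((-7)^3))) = -31201 /39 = -800.03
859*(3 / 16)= 2577 / 16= 161.06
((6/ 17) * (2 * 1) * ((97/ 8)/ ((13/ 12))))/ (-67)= -1746/ 14807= -0.12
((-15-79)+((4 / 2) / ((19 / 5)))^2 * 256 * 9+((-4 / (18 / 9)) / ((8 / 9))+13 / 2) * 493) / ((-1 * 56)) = -3811405 / 80864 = -47.13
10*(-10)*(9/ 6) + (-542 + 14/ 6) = -2069/ 3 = -689.67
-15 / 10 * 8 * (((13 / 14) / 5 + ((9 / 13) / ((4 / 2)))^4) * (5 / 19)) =-9599937 / 15194452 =-0.63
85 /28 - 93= -89.96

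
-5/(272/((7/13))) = -35/3536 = -0.01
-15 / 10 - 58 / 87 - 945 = -5683 / 6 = -947.17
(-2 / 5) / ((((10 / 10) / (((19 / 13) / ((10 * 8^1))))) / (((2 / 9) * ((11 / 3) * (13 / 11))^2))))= -0.03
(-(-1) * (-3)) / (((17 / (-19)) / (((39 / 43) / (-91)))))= -171 / 5117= -0.03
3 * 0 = 0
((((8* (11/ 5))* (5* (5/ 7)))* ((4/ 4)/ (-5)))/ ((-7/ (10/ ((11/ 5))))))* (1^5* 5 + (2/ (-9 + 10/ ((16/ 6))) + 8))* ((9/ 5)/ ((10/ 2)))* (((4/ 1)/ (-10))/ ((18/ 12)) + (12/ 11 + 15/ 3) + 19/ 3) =1701088/ 3773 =450.86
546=546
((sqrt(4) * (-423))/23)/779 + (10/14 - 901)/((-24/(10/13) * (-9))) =-286439579/88044138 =-3.25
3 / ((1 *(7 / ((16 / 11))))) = 48 / 77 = 0.62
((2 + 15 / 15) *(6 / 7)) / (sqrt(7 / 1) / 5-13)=-0.21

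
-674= -674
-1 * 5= -5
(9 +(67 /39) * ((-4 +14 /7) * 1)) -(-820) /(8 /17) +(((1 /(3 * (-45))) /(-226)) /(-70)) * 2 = 12133356631 /6941025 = 1748.06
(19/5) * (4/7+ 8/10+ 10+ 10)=14212/175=81.21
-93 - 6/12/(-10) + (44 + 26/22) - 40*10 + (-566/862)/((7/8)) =-297699733/663740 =-448.52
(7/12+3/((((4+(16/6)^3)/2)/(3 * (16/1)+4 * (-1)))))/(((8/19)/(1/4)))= 426911/59520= 7.17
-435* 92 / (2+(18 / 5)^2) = -500250 / 187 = -2675.13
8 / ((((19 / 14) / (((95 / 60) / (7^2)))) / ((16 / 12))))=16 / 63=0.25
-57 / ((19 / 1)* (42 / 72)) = -36 / 7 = -5.14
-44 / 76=-0.58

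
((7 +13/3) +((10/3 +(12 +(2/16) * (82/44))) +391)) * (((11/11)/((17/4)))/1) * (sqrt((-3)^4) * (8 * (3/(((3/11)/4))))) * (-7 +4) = -934521.88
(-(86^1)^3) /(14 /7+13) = -636056 /15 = -42403.73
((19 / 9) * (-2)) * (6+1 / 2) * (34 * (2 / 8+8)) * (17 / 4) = -32717.21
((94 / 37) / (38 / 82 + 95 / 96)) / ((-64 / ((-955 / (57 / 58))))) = 106736530 / 4020457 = 26.55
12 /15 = 4 /5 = 0.80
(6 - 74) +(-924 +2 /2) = -991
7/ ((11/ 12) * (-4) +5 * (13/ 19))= -57/ 2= -28.50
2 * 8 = 16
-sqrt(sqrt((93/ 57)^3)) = -19^(1/ 4)*31^(3/ 4)/ 19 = -1.44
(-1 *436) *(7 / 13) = -3052 / 13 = -234.77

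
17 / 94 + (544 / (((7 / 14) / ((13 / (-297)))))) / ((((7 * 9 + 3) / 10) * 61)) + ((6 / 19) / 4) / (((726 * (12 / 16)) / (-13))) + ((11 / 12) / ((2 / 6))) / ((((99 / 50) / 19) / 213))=3000938389762 / 533889873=5620.89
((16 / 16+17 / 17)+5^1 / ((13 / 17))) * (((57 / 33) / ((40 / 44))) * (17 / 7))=35853 / 910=39.40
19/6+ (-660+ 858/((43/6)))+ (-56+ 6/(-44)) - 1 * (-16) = -819116/1419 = -577.25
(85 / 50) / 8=17 / 80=0.21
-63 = -63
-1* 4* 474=-1896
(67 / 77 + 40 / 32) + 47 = 15129 / 308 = 49.12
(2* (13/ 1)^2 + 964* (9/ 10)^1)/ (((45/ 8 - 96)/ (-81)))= 1080.54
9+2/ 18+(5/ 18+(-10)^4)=180169/ 18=10009.39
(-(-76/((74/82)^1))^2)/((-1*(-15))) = -9709456/20535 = -472.82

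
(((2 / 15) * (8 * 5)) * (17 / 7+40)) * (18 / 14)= 14256 / 49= 290.94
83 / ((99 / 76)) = 6308 / 99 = 63.72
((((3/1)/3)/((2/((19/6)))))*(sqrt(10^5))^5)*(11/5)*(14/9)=146300000000000*sqrt(10)/27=17134860062319.77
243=243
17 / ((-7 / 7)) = -17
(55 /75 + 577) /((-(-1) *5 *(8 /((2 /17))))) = 4333 /2550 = 1.70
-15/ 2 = -7.50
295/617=0.48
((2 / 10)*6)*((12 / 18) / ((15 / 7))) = 28 / 75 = 0.37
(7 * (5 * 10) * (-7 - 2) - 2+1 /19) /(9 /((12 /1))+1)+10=-238218 /133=-1791.11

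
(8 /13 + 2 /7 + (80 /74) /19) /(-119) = -61286 /7612787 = -0.01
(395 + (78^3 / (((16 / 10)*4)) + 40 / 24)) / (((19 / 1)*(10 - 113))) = -894545 / 23484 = -38.09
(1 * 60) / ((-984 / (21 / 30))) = -7 / 164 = -0.04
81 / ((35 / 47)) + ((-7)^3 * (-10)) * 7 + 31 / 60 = 10130101 / 420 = 24119.29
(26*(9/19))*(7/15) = 546/95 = 5.75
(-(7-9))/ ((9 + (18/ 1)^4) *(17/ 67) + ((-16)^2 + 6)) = 134/ 1802299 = 0.00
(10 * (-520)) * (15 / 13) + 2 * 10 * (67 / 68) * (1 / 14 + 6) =-82325 / 14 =-5880.36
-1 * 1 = -1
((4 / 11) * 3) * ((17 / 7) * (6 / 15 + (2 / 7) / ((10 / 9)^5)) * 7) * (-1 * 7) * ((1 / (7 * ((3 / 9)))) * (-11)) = 30454497 / 87500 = 348.05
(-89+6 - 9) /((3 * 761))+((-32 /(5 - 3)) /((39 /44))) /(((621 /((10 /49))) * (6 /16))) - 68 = -184384906136 /2709306873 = -68.06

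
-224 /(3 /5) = -1120 /3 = -373.33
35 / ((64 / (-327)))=-11445 / 64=-178.83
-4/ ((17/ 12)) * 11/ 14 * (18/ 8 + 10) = -462/ 17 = -27.18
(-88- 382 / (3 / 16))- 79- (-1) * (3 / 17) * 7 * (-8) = -112925 / 51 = -2214.22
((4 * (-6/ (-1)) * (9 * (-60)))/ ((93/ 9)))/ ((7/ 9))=-349920/ 217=-1612.53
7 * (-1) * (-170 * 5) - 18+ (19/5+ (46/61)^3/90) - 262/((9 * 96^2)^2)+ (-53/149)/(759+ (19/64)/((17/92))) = 142864493683399026806426521/24068262114702112849920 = 5935.80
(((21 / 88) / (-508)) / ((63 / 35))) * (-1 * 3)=35 / 44704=0.00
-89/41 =-2.17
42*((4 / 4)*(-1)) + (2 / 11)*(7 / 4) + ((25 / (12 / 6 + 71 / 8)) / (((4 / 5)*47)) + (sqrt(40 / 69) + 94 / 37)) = -130076129 / 3328446 + 2*sqrt(690) / 69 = -38.32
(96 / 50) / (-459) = -0.00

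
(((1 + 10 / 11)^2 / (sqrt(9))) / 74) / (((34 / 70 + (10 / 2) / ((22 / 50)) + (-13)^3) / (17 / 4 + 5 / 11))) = -1065015 / 30131391928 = -0.00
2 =2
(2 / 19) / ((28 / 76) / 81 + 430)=162 / 661777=0.00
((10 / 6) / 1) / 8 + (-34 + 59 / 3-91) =-841 / 8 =-105.12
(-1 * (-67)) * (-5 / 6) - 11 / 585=-65347 / 1170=-55.85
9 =9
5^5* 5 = 15625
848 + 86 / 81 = 68774 / 81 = 849.06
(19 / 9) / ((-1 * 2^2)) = -19 / 36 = -0.53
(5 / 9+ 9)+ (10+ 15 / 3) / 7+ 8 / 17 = 13033 / 1071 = 12.17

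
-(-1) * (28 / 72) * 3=7 / 6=1.17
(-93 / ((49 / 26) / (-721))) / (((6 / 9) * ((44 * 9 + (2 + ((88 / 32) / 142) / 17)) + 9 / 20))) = 2004054520 / 14962283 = 133.94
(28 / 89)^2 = 784 / 7921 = 0.10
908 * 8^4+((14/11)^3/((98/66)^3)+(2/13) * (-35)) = 16583748910/4459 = 3719163.25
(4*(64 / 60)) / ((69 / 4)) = 256 / 1035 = 0.25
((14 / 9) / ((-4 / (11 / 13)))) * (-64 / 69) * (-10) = -24640 / 8073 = -3.05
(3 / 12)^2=1 / 16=0.06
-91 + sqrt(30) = -85.52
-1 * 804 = -804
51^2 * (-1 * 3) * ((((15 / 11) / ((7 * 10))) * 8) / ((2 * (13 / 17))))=-795906 / 1001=-795.11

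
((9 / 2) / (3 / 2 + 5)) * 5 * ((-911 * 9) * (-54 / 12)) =3320595 / 26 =127715.19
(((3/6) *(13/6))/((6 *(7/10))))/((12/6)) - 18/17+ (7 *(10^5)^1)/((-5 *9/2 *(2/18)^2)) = -21591367967/8568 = -2520000.93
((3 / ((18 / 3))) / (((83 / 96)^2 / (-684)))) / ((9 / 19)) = -6653952 / 6889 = -965.88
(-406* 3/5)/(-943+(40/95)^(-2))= 0.26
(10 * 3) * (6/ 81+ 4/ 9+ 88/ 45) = 668/ 9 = 74.22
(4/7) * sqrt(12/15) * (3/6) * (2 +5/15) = 4 * sqrt(5)/15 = 0.60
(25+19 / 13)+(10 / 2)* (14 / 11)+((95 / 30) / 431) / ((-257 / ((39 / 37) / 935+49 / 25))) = 24528141663739 / 747236951175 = 32.83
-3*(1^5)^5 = -3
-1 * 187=-187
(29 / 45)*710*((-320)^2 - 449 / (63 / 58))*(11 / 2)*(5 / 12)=363808508855 / 3402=106939596.96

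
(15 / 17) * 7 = 105 / 17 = 6.18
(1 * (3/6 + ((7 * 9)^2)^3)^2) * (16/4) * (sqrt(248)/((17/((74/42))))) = 1157119745248240009039514 * sqrt(62)/357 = 25521484552546730195820.82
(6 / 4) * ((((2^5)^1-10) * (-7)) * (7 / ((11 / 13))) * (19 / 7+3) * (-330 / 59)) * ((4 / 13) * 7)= 7761600 / 59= 131552.54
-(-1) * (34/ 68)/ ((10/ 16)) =4/ 5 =0.80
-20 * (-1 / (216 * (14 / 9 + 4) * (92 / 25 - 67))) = -5 / 18996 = -0.00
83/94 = 0.88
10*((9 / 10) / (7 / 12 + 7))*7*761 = 82188 / 13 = 6322.15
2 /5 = 0.40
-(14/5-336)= 1666/5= 333.20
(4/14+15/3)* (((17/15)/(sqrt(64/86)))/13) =629* sqrt(86)/10920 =0.53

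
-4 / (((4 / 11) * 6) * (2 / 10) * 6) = -55 / 36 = -1.53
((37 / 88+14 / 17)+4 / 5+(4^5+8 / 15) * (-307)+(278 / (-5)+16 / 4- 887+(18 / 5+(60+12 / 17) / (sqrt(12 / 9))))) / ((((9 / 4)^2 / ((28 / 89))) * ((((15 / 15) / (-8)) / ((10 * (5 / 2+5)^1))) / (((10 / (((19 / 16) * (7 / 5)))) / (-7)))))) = -10105851.62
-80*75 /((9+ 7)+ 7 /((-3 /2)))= -9000 /17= -529.41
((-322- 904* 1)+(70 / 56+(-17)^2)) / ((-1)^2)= -3743 / 4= -935.75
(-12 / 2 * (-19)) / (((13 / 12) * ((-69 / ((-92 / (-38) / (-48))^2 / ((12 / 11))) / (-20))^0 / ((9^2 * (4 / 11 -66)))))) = -80003376 / 143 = -559464.17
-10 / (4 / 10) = -25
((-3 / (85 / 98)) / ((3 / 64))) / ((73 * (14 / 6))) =-2688 / 6205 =-0.43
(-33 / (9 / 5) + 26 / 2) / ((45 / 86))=-1376 / 135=-10.19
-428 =-428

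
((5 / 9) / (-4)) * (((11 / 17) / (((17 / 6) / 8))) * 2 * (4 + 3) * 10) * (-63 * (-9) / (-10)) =2014.26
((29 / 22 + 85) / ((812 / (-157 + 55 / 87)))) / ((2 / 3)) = -6458499 / 259028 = -24.93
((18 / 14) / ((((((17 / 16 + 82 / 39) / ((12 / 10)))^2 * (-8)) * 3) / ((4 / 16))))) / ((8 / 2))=-328536 / 682609375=-0.00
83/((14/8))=332/7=47.43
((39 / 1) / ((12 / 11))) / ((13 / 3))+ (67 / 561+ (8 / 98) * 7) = 140443 / 15708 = 8.94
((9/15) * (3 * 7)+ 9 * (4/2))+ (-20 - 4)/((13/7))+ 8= 1669/65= 25.68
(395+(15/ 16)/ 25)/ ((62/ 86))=1358929/ 2480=547.96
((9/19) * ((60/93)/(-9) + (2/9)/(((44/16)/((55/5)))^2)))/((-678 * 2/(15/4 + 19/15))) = -0.01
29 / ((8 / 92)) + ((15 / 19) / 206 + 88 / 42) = 13792115 / 41097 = 335.60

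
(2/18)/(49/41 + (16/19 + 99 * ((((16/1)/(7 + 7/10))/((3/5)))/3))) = 5453/5708781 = 0.00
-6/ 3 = -2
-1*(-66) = 66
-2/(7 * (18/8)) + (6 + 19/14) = 911/126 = 7.23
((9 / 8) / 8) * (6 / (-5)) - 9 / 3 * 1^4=-3.17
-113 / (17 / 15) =-1695 / 17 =-99.71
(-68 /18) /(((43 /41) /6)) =-2788 /129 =-21.61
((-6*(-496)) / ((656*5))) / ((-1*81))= -62 / 5535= -0.01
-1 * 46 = -46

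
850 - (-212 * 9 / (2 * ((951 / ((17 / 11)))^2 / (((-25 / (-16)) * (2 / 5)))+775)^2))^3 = 385627857131196647020825549919660781110917708969529216650 / 453679831919054878848030058719713747183140218111003049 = 850.00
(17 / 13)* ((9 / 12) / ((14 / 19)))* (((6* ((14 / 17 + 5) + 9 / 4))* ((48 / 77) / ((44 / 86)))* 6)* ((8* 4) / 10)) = 581298768 / 385385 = 1508.36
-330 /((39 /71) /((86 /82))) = -335830 /533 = -630.08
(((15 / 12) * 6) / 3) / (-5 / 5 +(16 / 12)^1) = 15 / 2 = 7.50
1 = 1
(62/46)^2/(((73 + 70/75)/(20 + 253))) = 3935295/586661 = 6.71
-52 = -52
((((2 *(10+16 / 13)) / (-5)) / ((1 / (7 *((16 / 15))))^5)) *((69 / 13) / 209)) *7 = -828512072105984 / 44703140625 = -18533.64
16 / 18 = 0.89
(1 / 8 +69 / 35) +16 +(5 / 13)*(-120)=-102129 / 3640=-28.06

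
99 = 99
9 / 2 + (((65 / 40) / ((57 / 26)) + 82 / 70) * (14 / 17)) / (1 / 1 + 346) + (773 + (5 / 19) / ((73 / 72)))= 95453972062 / 122728695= 777.76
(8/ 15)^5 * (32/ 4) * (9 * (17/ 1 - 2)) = 262144/ 5625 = 46.60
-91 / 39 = -7 / 3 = -2.33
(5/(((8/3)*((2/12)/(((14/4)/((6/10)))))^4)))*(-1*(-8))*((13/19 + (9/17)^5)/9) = 146911727725000/80931849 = 1815252.33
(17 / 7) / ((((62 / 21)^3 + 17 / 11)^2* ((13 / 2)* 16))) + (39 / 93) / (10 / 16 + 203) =84805679121860629 / 40560871318879649400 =0.00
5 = 5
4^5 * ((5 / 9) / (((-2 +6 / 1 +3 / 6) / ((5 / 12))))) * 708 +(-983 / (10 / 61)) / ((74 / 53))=1977970841 / 59940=32999.18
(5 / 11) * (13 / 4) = 65 / 44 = 1.48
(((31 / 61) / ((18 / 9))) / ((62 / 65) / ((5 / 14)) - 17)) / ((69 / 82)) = -413075 / 19601313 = -0.02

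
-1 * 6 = -6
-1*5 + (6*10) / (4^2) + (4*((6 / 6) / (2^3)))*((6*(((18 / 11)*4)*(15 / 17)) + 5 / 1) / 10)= 137 / 187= 0.73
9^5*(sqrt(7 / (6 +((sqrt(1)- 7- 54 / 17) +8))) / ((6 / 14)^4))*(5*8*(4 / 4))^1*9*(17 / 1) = 5356006740*sqrt(9758) / 41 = 12904395499.35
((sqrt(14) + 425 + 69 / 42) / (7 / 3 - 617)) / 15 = -5973 / 129080 - sqrt(14) / 9220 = -0.05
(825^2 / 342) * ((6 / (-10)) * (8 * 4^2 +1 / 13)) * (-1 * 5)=377746875 / 494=764669.79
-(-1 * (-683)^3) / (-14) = 318611987 / 14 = 22757999.07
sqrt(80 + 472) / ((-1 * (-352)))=sqrt(138) / 176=0.07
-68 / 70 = -34 / 35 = -0.97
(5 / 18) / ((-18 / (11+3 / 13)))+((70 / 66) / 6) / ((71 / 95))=51980 / 822393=0.06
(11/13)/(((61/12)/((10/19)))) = 1320/15067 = 0.09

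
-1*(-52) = 52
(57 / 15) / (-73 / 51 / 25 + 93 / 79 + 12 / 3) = 382755 / 515708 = 0.74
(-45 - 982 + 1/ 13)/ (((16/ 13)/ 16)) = -13350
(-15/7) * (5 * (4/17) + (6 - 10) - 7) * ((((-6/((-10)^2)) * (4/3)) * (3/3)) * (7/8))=-501/340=-1.47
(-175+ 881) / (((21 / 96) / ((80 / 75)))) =361472 / 105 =3442.59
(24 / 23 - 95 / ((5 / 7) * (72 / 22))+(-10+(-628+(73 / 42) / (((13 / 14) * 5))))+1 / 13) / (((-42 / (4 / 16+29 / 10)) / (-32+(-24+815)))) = 400882867 / 10400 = 38546.43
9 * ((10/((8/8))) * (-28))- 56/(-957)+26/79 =-190490254/75603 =-2519.61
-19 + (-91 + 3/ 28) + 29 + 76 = -4.89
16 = 16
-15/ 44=-0.34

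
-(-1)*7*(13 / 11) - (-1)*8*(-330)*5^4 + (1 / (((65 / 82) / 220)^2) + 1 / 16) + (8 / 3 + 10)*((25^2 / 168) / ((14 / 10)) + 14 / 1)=-20629965644657 / 13117104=-1572753.07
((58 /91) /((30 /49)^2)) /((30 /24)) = 19894 /14625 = 1.36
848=848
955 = 955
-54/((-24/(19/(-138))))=-57/184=-0.31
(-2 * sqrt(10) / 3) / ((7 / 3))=-0.90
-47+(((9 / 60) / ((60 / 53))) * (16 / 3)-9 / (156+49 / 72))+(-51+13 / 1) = -71367082 / 846075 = -84.35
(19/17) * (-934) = -1043.88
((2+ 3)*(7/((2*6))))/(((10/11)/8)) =77/3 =25.67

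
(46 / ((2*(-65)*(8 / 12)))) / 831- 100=-3601023 / 36010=-100.00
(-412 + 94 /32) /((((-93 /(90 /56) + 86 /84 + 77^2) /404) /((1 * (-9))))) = 69409725 /274034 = 253.29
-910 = -910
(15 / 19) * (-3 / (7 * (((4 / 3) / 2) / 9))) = -1215 / 266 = -4.57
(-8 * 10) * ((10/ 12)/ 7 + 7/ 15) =-328/ 7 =-46.86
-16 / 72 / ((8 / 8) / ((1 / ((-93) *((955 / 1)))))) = 0.00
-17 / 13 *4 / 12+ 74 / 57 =213 / 247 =0.86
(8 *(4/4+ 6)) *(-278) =-15568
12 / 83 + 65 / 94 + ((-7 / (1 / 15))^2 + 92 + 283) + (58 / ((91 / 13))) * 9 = 626717905 / 54614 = 11475.41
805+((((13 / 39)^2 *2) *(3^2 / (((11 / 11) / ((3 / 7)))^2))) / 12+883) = 165427 / 98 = 1688.03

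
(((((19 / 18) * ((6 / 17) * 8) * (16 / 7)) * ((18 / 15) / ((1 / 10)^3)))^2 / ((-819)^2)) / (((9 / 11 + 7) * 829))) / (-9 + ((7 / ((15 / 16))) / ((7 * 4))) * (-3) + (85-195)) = -26024345600000 / 202820353267918113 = -0.00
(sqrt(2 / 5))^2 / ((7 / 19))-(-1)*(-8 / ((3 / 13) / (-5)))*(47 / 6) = 428042 / 315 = 1358.86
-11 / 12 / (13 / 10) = -55 / 78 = -0.71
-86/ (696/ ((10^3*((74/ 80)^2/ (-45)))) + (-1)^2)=117734/ 48743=2.42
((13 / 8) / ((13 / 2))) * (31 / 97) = 31 / 388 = 0.08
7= 7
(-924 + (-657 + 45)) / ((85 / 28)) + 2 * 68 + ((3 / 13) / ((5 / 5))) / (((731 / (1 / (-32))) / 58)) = -281271347 / 760240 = -369.98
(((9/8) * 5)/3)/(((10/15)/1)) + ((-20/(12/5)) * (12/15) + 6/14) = -1151/336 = -3.43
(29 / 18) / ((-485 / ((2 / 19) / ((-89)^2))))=-29 / 656928135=-0.00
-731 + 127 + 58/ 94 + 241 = -362.38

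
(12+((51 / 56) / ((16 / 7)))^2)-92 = -1308119 / 16384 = -79.84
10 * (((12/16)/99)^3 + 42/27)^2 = 64000723987205/2644926400512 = 24.20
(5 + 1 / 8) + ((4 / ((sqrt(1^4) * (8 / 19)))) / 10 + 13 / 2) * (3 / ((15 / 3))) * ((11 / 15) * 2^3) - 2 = 29349 / 1000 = 29.35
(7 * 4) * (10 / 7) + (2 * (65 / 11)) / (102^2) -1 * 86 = -2632147 / 57222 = -46.00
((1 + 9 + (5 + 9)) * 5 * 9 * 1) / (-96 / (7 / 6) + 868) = 378 / 275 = 1.37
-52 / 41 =-1.27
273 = 273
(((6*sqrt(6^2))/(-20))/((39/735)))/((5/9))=-3969/65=-61.06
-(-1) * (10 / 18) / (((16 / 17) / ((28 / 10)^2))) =4.63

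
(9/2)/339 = 3/226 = 0.01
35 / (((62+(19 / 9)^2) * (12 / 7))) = 945 / 3076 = 0.31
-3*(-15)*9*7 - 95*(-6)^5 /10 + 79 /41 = 3145066 /41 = 76708.93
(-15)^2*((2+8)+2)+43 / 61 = 164743 / 61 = 2700.70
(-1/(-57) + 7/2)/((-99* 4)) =-401/45144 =-0.01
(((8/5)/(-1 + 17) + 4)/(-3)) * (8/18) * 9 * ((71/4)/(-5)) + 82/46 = 21.19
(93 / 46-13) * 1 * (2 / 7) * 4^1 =-2020 / 161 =-12.55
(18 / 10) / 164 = 9 / 820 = 0.01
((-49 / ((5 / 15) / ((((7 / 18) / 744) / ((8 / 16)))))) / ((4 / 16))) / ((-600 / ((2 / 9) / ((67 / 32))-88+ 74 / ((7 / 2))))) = -3451511 / 50471100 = -0.07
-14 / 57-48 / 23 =-3058 / 1311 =-2.33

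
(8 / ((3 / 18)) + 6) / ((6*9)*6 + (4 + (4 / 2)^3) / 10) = 45 / 271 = 0.17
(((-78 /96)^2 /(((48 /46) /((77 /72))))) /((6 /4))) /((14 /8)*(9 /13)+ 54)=0.01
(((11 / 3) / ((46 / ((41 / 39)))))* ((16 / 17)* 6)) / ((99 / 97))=0.46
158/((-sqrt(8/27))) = -237 * sqrt(6)/2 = -290.26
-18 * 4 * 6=-432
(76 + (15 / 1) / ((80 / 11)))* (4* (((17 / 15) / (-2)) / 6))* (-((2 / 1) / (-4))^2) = 21233 / 2880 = 7.37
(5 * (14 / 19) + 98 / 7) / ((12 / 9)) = 252 / 19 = 13.26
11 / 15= 0.73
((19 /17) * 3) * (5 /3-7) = -304 /17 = -17.88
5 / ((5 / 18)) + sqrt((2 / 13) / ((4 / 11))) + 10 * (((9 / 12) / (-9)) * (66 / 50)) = sqrt(286) / 26 + 169 / 10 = 17.55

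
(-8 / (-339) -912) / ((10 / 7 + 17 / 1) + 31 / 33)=-11902660 / 252781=-47.09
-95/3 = -31.67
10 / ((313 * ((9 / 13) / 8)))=1040 / 2817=0.37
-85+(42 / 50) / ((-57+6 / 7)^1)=-278424 / 3275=-85.01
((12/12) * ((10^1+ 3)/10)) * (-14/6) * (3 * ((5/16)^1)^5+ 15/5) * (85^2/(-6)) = 10990.57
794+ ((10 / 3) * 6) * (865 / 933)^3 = 657804284678 / 812166237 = 809.94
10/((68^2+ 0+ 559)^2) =0.00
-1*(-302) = 302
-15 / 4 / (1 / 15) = -225 / 4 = -56.25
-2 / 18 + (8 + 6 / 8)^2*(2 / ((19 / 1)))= 10873 / 1368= 7.95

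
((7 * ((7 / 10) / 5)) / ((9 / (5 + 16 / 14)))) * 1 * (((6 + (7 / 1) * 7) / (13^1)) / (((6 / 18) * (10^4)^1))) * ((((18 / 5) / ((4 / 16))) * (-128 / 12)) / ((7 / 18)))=-68112 / 203125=-0.34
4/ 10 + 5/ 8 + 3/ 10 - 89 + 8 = -3187/ 40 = -79.68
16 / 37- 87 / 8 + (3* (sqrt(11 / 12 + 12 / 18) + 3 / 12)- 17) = -7901 / 296 + sqrt(57) / 2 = -22.92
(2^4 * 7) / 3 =112 / 3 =37.33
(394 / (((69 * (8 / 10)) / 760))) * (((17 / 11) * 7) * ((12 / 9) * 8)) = 1425334400 / 2277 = 625970.31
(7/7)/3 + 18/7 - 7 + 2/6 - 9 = -268/21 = -12.76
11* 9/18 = 11/2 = 5.50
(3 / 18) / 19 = 1 / 114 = 0.01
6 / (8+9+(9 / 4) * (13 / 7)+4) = 56 / 235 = 0.24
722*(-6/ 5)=-866.40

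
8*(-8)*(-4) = 256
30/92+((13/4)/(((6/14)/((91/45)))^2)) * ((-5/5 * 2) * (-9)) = 60677653/46575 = 1302.79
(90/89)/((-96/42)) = -315/712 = -0.44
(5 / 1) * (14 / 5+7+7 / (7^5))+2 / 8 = 473017 / 9604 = 49.25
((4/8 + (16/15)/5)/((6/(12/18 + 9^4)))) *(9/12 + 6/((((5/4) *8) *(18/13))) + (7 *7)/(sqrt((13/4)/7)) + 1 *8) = 232113709/32400 + 20641691 *sqrt(91)/3510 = 63263.49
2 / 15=0.13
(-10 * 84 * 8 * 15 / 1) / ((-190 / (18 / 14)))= 12960 / 19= 682.11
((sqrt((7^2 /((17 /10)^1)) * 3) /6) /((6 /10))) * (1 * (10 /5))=35 * sqrt(510) /153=5.17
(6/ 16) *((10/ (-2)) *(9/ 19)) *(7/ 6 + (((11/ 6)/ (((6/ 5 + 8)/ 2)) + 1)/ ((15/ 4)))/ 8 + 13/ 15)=-25833/ 13984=-1.85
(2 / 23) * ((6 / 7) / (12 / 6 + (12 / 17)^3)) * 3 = 88434 / 930097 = 0.10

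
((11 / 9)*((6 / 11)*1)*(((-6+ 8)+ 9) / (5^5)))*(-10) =-44 / 1875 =-0.02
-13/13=-1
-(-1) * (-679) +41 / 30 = -20329 / 30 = -677.63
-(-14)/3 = 4.67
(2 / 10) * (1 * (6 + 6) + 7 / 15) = 187 / 75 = 2.49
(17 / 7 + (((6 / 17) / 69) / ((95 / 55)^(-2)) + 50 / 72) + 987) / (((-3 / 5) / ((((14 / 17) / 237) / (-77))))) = 59023984325 / 792581407002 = 0.07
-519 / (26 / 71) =-36849 / 26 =-1417.27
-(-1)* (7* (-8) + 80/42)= -1136/21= -54.10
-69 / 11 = -6.27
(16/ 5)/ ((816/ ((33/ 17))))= 11/ 1445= 0.01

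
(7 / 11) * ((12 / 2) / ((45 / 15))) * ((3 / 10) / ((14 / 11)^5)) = 43923 / 384160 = 0.11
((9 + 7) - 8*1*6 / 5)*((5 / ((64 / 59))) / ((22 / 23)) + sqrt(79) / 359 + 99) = 32*sqrt(79) / 1795 + 146177 / 220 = 664.60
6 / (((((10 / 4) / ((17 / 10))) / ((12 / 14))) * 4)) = 153 / 175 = 0.87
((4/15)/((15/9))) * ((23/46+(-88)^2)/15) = 10326/125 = 82.61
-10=-10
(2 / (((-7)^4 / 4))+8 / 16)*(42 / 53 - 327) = -41787513 / 254506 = -164.19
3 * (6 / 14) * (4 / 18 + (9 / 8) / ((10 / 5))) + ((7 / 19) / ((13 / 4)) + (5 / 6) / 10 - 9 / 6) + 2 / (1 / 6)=971473 / 82992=11.71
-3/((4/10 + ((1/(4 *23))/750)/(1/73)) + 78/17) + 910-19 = 5211005931/5852441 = 890.40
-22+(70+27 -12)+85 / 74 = 4747 / 74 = 64.15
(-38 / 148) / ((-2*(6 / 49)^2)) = 45619 / 5328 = 8.56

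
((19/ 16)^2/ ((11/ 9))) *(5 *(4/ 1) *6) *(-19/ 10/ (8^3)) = -185193/ 360448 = -0.51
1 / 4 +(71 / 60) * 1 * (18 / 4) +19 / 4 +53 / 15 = 1663 / 120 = 13.86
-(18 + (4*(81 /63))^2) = -2178 /49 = -44.45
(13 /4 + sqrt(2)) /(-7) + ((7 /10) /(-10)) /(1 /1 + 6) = -83 /175 - sqrt(2) /7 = -0.68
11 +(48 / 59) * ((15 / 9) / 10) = 657 / 59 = 11.14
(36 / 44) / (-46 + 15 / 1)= -9 / 341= -0.03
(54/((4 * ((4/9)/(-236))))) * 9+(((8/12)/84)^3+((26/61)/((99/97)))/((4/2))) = -86597139979309/1342252296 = -64516.29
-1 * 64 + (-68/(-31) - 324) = -11960/31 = -385.81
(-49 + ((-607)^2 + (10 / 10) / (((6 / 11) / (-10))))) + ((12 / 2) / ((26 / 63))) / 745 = 10703329892 / 29055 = 368381.69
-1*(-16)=16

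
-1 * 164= -164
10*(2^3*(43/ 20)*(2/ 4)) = 86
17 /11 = 1.55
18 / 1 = 18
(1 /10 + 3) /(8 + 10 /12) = 93 /265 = 0.35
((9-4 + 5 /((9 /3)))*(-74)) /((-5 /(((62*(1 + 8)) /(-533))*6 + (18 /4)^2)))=734598 /533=1378.23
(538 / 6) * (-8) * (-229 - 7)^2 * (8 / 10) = -479431168 / 15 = -31962077.87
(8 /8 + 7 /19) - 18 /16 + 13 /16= 321 /304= 1.06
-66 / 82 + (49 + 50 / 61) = 122586 / 2501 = 49.01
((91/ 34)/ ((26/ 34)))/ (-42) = -1/ 12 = -0.08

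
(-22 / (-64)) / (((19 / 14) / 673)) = 51821 / 304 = 170.46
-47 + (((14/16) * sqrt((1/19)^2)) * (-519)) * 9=-39841/152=-262.11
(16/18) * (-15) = -40/3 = -13.33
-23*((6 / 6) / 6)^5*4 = -23 / 1944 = -0.01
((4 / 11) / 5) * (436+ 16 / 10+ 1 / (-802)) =31.83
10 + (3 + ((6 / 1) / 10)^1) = 68 / 5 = 13.60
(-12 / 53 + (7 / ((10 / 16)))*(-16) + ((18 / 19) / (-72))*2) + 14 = -1666109 / 10070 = -165.45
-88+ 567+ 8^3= 991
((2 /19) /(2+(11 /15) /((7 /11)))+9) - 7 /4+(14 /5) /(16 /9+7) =75541951 /9936620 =7.60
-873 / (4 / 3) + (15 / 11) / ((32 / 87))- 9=-232335 / 352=-660.04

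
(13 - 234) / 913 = -221 / 913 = -0.24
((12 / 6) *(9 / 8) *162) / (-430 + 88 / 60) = -10935 / 12856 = -0.85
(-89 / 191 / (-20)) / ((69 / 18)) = 267 / 43930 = 0.01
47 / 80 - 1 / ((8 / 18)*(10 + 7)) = 619 / 1360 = 0.46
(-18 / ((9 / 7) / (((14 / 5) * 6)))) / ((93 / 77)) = -30184 / 155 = -194.74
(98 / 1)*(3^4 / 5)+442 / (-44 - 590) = 2515241 / 1585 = 1586.90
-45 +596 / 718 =-44.17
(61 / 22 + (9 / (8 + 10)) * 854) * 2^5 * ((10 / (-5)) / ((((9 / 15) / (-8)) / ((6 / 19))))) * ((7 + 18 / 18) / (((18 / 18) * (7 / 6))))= 794142.45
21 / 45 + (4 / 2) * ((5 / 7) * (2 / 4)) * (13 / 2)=1073 / 210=5.11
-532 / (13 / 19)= -10108 / 13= -777.54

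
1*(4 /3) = 4 /3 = 1.33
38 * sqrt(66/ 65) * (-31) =-1178 * sqrt(4290)/ 65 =-1187.03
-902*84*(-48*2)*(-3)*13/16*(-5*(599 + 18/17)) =53194350621.18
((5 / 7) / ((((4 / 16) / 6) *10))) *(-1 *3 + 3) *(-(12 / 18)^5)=0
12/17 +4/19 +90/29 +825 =7765429/9367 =829.02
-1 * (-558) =558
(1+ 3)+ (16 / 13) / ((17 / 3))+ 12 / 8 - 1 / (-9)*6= 8465 / 1326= 6.38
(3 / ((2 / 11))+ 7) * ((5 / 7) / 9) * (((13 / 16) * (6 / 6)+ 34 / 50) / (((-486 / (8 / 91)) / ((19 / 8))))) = -177707 / 148599360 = -0.00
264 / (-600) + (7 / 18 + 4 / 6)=277 / 450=0.62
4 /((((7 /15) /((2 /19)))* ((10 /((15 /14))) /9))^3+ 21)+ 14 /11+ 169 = 14707225125269 /86357354083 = 170.31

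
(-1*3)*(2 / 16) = -3 / 8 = -0.38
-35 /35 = -1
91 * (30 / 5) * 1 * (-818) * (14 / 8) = -781599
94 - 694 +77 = -523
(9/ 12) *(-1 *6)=-9/ 2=-4.50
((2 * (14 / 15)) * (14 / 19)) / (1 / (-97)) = -38024 / 285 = -133.42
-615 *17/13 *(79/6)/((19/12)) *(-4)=6607560/247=26751.26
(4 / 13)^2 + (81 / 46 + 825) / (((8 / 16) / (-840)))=-5398880392 / 3887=-1388958.17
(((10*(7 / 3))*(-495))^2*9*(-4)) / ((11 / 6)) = -2619540000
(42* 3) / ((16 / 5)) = 315 / 8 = 39.38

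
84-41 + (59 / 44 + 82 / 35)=71893 / 1540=46.68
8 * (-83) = -664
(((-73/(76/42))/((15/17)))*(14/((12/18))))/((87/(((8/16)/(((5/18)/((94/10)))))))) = -25722207/137750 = -186.73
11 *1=11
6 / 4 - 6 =-9 / 2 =-4.50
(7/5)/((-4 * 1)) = -7/20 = -0.35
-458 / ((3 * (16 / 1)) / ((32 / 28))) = -229 / 21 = -10.90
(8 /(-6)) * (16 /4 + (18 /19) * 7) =-808 /57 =-14.18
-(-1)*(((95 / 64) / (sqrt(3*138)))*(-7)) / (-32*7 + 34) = 7*sqrt(46) / 17664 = 0.00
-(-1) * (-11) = -11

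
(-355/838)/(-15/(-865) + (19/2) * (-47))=61415/64728377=0.00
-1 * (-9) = 9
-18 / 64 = -9 / 32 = -0.28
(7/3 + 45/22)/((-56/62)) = -8959/1848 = -4.85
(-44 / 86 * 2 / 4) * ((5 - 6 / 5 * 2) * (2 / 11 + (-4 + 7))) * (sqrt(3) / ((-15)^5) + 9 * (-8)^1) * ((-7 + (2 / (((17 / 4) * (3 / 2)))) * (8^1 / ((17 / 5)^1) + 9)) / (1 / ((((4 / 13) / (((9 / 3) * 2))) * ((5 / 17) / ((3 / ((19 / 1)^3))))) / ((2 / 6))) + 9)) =-148851823120 / 2559850157 - 3721295578 * sqrt(3) / 3498995183349375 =-58.15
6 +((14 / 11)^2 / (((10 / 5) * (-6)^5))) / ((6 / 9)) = 6.00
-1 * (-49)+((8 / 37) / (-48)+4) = 11765 / 222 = 53.00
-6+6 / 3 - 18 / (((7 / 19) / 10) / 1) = -3448 / 7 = -492.57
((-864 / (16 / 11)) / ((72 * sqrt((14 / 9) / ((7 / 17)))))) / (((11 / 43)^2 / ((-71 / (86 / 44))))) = 27477 * sqrt(34) / 68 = 2356.13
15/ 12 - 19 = -71/ 4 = -17.75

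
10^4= 10000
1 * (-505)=-505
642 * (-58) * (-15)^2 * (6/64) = -6283575/8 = -785446.88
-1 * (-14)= 14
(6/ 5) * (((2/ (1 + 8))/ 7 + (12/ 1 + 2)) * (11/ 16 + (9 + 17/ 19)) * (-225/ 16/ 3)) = -3554785/ 4256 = -835.24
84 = 84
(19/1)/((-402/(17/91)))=-323/36582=-0.01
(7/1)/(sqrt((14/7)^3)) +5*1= 7*sqrt(2)/4 +5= 7.47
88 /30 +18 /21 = 398 /105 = 3.79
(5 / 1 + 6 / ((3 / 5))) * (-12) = -180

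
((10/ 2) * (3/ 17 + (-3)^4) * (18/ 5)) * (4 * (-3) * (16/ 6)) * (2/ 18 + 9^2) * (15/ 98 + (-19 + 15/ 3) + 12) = 5834860800/ 833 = 7004634.81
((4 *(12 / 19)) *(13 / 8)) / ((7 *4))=0.15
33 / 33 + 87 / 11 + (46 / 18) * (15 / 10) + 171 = 12127 / 66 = 183.74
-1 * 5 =-5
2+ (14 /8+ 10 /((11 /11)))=55 /4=13.75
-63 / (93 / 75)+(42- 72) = -80.81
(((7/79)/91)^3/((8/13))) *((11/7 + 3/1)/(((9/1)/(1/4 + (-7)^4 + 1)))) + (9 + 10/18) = 50160811391/5249386233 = 9.56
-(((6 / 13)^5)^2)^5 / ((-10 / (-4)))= -1616562554929528121286279200913072586752 / 248964611489563539008570907677668091582005960023628671245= -0.00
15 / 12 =5 / 4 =1.25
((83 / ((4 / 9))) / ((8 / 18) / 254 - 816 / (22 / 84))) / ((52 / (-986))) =4630271283 / 4073978896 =1.14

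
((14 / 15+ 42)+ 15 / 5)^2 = 474721 / 225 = 2109.87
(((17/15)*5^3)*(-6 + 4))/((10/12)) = -340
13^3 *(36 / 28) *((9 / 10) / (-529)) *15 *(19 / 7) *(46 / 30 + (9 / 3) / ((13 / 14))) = -241624539 / 259210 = -932.16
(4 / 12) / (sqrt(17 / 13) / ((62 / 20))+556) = 1736527 / 2896525761- 155 * sqrt(221) / 5793051522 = 0.00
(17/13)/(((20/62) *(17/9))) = 279/130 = 2.15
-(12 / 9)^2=-16 / 9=-1.78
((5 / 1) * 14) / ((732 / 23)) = 805 / 366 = 2.20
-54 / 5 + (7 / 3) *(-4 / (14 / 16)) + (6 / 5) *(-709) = -13084 / 15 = -872.27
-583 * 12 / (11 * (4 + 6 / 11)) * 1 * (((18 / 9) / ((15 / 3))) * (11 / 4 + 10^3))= -56121.91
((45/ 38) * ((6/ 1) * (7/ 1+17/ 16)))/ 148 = 17415/ 44992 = 0.39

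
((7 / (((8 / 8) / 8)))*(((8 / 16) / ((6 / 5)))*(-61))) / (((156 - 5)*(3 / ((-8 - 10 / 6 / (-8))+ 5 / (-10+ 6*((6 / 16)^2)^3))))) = 556005903985 / 21339556164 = 26.06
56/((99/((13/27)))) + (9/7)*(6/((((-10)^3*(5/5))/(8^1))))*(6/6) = 492658/2338875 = 0.21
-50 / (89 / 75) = -3750 / 89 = -42.13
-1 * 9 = -9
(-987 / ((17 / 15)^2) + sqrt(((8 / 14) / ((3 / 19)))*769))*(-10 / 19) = 2220750 / 5491 - 20*sqrt(306831) / 399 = 376.67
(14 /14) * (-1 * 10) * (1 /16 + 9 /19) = -5.36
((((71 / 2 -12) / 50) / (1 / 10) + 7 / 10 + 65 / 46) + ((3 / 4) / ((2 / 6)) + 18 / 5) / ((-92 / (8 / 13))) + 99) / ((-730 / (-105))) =127722 / 8395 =15.21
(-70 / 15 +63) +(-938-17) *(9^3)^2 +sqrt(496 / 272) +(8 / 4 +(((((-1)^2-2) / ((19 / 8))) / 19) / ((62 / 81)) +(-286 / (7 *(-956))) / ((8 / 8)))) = -57013074784563797 / 112335258 +sqrt(527) / 17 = -507526093.30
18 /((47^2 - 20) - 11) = 0.01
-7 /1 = -7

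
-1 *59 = -59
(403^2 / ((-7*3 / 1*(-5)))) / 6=162409 / 630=257.79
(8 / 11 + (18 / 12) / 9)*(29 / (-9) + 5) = 472 / 297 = 1.59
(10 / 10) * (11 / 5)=11 / 5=2.20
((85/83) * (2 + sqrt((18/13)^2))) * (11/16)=10285/4316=2.38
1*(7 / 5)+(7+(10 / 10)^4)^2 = 327 / 5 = 65.40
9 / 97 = 0.09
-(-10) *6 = 60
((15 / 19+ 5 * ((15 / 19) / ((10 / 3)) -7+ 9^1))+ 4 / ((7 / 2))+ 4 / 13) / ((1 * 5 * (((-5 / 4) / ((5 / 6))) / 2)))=-92842 / 25935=-3.58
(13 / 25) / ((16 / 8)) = 13 / 50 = 0.26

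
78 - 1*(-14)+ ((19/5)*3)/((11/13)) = 5801/55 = 105.47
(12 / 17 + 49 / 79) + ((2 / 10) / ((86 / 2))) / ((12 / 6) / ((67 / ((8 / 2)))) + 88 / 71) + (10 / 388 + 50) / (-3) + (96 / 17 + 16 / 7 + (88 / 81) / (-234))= -89087766715514527 / 12010372446421440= -7.42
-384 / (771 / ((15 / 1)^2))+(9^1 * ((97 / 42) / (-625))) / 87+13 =-99.06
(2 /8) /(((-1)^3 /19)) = -19 /4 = -4.75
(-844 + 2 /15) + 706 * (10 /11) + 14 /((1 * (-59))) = -1969252 /9735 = -202.29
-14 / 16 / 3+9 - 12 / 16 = 191 / 24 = 7.96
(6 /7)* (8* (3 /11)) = 144 /77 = 1.87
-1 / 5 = -0.20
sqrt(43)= 6.56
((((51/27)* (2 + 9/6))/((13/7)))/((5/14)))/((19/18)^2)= 209916/23465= 8.95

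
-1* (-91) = 91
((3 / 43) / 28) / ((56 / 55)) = 165 / 67424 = 0.00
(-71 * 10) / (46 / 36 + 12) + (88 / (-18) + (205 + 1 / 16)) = 5048855 / 34416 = 146.70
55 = 55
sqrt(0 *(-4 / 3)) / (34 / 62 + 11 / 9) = 0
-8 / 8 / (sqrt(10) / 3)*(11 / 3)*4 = -22*sqrt(10) / 5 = -13.91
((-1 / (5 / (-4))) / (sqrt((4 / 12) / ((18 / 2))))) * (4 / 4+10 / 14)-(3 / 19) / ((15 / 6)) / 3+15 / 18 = 463 / 570+144 * sqrt(3) / 35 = 7.94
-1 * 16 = -16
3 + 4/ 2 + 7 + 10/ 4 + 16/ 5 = 177/ 10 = 17.70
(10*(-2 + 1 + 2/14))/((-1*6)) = 10/7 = 1.43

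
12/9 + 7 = 25/3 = 8.33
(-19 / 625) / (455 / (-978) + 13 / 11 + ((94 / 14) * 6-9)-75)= 1430814 / 2023740625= 0.00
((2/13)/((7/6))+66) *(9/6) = 9027/91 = 99.20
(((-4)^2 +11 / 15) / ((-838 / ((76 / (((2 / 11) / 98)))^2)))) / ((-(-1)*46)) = -105297593324 / 144555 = -728425.81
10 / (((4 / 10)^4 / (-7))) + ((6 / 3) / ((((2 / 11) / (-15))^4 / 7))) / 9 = 72058437.50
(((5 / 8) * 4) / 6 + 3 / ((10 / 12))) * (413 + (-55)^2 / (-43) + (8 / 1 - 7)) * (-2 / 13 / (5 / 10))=-3561257 / 8385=-424.72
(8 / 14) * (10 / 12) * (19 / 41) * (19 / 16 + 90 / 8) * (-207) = -1304445 / 2296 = -568.14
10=10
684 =684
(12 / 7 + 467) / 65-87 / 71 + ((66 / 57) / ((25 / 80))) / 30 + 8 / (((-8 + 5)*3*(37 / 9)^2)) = 76338485974 / 12604280325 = 6.06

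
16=16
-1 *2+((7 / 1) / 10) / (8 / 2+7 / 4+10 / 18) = -2144 / 1135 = -1.89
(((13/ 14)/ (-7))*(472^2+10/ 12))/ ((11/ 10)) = -7898735/ 294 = -26866.45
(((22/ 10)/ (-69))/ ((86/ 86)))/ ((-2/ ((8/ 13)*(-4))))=-176/ 4485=-0.04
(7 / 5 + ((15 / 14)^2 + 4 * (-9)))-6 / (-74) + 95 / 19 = -1028731 / 36260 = -28.37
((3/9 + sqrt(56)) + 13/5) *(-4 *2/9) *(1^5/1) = -16 *sqrt(14)/9 - 352/135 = -9.26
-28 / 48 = -7 / 12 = -0.58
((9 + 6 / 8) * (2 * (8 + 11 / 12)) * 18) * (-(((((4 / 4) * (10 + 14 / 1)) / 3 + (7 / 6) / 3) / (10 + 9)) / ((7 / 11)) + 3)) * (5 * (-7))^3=75341254625 / 152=495666148.85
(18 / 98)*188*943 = 1595556 / 49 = 32562.37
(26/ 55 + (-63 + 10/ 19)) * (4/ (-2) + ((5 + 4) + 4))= -64791/ 95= -682.01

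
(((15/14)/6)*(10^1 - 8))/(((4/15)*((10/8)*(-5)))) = -3/14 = -0.21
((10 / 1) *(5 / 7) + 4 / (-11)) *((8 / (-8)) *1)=-522 / 77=-6.78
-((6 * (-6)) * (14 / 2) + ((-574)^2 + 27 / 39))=-4279921 / 13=-329224.69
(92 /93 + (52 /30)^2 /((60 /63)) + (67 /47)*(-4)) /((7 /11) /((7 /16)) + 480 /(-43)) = 402697537 /2508954000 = 0.16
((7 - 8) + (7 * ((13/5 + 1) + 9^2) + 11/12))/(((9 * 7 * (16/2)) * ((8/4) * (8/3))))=35527/161280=0.22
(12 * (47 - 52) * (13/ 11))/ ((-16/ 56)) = 2730/ 11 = 248.18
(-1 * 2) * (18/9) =-4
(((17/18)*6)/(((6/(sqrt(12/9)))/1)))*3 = 17*sqrt(3)/9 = 3.27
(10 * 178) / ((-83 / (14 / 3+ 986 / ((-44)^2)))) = -111.00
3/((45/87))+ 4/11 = 339/55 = 6.16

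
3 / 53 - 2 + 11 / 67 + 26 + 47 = 252905 / 3551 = 71.22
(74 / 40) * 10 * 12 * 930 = 206460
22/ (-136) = -11/ 68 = -0.16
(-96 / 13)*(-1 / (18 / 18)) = 96 / 13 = 7.38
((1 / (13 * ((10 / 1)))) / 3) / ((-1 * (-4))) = 0.00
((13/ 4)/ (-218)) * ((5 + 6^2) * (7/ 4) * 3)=-11193/ 3488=-3.21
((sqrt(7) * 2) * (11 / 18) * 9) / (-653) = -11 * sqrt(7) / 653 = -0.04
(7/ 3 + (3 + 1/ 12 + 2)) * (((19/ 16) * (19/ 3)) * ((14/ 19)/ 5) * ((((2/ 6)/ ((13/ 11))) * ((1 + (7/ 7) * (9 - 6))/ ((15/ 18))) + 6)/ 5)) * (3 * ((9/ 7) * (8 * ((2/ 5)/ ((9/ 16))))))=6466384/ 24375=265.29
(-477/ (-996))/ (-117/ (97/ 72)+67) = -15423/ 639100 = -0.02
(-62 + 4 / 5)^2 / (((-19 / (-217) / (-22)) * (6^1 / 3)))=-223509132 / 475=-470545.54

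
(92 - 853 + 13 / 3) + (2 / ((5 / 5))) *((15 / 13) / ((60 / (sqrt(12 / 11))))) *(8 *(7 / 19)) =-2270 / 3 + 56 *sqrt(33) / 2717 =-756.55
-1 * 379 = -379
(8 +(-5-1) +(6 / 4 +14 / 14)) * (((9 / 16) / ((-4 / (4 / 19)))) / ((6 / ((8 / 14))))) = -27 / 2128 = -0.01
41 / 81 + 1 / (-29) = 1108 / 2349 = 0.47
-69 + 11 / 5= -334 / 5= -66.80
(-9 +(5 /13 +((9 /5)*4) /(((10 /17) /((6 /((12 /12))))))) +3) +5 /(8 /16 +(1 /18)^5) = 4779288751 /61411025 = 77.82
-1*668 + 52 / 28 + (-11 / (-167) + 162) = -589266 / 1169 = -504.08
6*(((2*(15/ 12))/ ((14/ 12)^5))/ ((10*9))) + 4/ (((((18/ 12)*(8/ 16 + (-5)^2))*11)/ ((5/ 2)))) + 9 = 257429077/ 28286181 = 9.10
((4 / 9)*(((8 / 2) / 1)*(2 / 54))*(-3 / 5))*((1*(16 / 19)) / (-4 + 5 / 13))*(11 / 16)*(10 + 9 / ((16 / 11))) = 37037 / 361665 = 0.10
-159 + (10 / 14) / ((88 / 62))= -48817 / 308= -158.50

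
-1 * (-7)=7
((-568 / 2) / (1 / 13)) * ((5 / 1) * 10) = -184600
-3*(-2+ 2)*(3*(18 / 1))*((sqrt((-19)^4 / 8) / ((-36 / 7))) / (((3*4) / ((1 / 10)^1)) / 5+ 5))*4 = 0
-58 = -58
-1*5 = -5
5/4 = 1.25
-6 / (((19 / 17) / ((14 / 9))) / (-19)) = 476 / 3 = 158.67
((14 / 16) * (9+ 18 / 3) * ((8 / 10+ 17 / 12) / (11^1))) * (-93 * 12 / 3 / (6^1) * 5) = -144305 / 176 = -819.91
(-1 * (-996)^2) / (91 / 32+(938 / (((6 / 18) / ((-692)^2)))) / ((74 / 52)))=-1174546944 / 1121139385639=-0.00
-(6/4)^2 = -9/4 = -2.25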